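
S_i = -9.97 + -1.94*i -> [-9.97, -11.91, -13.85, -15.79, -17.73]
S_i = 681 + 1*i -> [681, 682, 683, 684, 685]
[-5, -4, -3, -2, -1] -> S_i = -5 + 1*i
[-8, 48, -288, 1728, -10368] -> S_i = -8*-6^i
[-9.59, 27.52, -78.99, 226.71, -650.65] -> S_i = -9.59*(-2.87)^i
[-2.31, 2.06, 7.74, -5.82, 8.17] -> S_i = Random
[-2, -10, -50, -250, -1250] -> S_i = -2*5^i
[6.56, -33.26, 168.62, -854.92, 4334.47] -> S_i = 6.56*(-5.07)^i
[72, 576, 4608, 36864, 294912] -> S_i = 72*8^i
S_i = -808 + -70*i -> [-808, -878, -948, -1018, -1088]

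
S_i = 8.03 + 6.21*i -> [8.03, 14.24, 20.45, 26.66, 32.87]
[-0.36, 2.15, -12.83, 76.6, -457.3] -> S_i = -0.36*(-5.97)^i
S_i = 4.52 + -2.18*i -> [4.52, 2.34, 0.16, -2.02, -4.2]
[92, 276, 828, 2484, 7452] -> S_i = 92*3^i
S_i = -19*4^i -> [-19, -76, -304, -1216, -4864]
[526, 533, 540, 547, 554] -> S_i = 526 + 7*i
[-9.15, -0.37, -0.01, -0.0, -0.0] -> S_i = -9.15*0.04^i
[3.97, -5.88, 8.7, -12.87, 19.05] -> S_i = 3.97*(-1.48)^i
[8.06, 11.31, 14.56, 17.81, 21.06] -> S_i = 8.06 + 3.25*i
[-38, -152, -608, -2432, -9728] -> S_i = -38*4^i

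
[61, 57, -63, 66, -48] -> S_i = Random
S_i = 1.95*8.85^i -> [1.95, 17.26, 152.73, 1351.65, 11962.11]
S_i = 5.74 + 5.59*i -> [5.74, 11.33, 16.92, 22.51, 28.1]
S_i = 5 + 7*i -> [5, 12, 19, 26, 33]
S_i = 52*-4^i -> [52, -208, 832, -3328, 13312]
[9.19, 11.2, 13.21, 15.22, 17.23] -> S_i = 9.19 + 2.01*i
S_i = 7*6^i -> [7, 42, 252, 1512, 9072]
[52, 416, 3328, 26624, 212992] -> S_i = 52*8^i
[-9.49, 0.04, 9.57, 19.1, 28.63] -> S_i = -9.49 + 9.53*i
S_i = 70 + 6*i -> [70, 76, 82, 88, 94]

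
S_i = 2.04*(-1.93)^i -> [2.04, -3.94, 7.6, -14.67, 28.3]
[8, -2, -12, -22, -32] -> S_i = 8 + -10*i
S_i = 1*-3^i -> [1, -3, 9, -27, 81]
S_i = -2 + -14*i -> [-2, -16, -30, -44, -58]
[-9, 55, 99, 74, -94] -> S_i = Random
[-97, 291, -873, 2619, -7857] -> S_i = -97*-3^i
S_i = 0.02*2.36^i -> [0.02, 0.05, 0.11, 0.26, 0.62]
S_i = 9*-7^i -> [9, -63, 441, -3087, 21609]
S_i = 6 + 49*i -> [6, 55, 104, 153, 202]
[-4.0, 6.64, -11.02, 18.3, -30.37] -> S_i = -4.00*(-1.66)^i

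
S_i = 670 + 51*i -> [670, 721, 772, 823, 874]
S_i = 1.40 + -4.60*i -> [1.4, -3.2, -7.8, -12.4, -17.0]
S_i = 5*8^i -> [5, 40, 320, 2560, 20480]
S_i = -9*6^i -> [-9, -54, -324, -1944, -11664]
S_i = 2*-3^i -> [2, -6, 18, -54, 162]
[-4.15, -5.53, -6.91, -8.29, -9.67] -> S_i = -4.15 + -1.38*i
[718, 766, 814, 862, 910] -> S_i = 718 + 48*i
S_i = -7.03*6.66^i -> [-7.03, -46.82, -311.82, -2076.72, -13830.96]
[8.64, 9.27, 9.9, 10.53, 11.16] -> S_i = 8.64 + 0.63*i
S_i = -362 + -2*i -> [-362, -364, -366, -368, -370]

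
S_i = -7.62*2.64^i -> [-7.62, -20.12, -53.11, -140.21, -370.14]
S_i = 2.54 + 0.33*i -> [2.54, 2.87, 3.2, 3.53, 3.86]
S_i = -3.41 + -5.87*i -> [-3.41, -9.28, -15.15, -21.02, -26.89]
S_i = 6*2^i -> [6, 12, 24, 48, 96]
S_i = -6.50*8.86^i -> [-6.5, -57.59, -510.25, -4520.79, -40054.22]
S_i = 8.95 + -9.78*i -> [8.95, -0.83, -10.61, -20.39, -30.17]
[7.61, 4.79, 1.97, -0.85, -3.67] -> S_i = 7.61 + -2.82*i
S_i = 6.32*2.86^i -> [6.32, 18.08, 51.7, 147.85, 422.85]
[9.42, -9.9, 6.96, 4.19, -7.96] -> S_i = Random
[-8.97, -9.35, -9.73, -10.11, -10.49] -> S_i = -8.97 + -0.38*i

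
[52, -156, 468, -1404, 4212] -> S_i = 52*-3^i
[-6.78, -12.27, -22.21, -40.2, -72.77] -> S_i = -6.78*1.81^i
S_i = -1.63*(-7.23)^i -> [-1.63, 11.78, -85.2, 616.03, -4453.9]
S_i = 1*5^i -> [1, 5, 25, 125, 625]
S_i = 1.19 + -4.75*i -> [1.19, -3.56, -8.31, -13.06, -17.81]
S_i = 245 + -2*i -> [245, 243, 241, 239, 237]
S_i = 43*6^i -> [43, 258, 1548, 9288, 55728]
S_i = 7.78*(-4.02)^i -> [7.78, -31.28, 125.73, -505.43, 2031.81]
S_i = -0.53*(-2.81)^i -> [-0.53, 1.49, -4.18, 11.76, -33.04]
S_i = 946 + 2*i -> [946, 948, 950, 952, 954]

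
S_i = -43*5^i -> [-43, -215, -1075, -5375, -26875]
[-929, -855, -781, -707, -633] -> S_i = -929 + 74*i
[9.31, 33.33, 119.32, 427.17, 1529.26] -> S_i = 9.31*3.58^i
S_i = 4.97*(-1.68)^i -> [4.97, -8.35, 14.03, -23.57, 39.59]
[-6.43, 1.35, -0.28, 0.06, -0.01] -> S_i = -6.43*(-0.21)^i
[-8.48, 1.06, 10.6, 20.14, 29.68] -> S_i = -8.48 + 9.54*i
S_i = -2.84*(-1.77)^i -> [-2.84, 5.03, -8.9, 15.75, -27.87]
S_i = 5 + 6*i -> [5, 11, 17, 23, 29]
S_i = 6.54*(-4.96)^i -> [6.54, -32.44, 160.89, -798.04, 3958.26]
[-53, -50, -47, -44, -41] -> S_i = -53 + 3*i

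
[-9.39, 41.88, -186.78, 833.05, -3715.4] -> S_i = -9.39*(-4.46)^i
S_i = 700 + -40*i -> [700, 660, 620, 580, 540]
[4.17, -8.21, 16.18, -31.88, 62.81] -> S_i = 4.17*(-1.97)^i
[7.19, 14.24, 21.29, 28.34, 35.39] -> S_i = 7.19 + 7.05*i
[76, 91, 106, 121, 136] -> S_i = 76 + 15*i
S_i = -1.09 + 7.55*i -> [-1.09, 6.46, 14.01, 21.56, 29.11]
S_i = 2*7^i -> [2, 14, 98, 686, 4802]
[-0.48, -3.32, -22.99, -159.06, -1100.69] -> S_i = -0.48*6.92^i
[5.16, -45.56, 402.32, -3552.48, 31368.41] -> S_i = 5.16*(-8.83)^i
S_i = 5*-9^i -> [5, -45, 405, -3645, 32805]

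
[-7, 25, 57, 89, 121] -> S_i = -7 + 32*i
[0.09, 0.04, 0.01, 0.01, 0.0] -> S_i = 0.09*0.40^i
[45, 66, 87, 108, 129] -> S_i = 45 + 21*i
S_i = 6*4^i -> [6, 24, 96, 384, 1536]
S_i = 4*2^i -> [4, 8, 16, 32, 64]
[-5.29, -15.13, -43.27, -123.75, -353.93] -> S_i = -5.29*2.86^i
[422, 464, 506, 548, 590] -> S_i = 422 + 42*i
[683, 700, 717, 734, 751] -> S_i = 683 + 17*i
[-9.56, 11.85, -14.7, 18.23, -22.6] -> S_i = -9.56*(-1.24)^i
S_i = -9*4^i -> [-9, -36, -144, -576, -2304]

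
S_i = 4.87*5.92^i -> [4.87, 28.83, 170.68, 1010.4, 5981.58]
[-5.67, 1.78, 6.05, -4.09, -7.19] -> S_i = Random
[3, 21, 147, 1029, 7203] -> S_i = 3*7^i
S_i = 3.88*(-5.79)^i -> [3.88, -22.47, 130.07, -753.13, 4360.6]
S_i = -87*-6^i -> [-87, 522, -3132, 18792, -112752]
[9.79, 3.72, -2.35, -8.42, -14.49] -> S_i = 9.79 + -6.07*i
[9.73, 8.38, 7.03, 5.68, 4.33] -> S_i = 9.73 + -1.35*i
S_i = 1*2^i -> [1, 2, 4, 8, 16]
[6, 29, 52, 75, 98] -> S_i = 6 + 23*i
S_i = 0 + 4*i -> [0, 4, 8, 12, 16]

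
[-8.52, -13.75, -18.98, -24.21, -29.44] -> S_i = -8.52 + -5.23*i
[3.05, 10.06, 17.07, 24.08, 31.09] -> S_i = 3.05 + 7.01*i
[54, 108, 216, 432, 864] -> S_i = 54*2^i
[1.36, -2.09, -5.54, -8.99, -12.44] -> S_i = 1.36 + -3.45*i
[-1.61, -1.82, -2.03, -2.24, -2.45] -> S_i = -1.61 + -0.21*i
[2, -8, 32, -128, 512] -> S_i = 2*-4^i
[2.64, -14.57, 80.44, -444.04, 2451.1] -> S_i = 2.64*(-5.52)^i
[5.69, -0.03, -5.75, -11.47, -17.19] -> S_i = 5.69 + -5.72*i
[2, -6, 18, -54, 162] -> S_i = 2*-3^i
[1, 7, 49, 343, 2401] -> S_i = 1*7^i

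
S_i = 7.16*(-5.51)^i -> [7.16, -39.45, 217.38, -1197.75, 6599.63]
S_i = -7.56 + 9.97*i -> [-7.56, 2.41, 12.38, 22.35, 32.32]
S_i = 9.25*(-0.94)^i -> [9.25, -8.7, 8.17, -7.68, 7.22]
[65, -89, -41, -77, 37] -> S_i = Random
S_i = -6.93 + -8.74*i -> [-6.93, -15.67, -24.41, -33.15, -41.89]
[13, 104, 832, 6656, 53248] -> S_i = 13*8^i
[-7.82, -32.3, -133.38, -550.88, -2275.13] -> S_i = -7.82*4.13^i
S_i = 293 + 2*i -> [293, 295, 297, 299, 301]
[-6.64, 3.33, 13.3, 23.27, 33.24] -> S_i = -6.64 + 9.97*i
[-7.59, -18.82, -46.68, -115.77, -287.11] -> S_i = -7.59*2.48^i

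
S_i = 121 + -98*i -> [121, 23, -75, -173, -271]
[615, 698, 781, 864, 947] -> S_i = 615 + 83*i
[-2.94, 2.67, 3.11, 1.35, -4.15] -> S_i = Random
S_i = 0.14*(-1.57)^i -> [0.14, -0.22, 0.35, -0.54, 0.85]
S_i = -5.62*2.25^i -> [-5.62, -12.64, -28.45, -64.02, -144.03]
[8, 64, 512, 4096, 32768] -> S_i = 8*8^i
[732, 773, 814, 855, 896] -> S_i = 732 + 41*i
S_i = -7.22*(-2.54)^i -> [-7.22, 18.34, -46.58, 118.31, -300.52]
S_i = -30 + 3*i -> [-30, -27, -24, -21, -18]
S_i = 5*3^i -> [5, 15, 45, 135, 405]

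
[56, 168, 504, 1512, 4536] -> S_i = 56*3^i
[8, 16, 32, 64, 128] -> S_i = 8*2^i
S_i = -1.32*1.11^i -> [-1.32, -1.47, -1.63, -1.81, -2.0]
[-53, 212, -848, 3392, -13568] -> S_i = -53*-4^i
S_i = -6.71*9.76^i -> [-6.71, -65.49, -639.18, -6238.38, -60886.61]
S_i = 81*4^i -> [81, 324, 1296, 5184, 20736]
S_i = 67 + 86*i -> [67, 153, 239, 325, 411]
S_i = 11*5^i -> [11, 55, 275, 1375, 6875]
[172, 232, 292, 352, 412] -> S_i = 172 + 60*i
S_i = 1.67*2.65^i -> [1.67, 4.43, 11.73, 31.08, 82.36]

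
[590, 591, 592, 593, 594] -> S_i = 590 + 1*i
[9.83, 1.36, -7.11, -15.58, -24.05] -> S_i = 9.83 + -8.47*i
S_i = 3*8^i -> [3, 24, 192, 1536, 12288]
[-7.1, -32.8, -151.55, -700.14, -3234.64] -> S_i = -7.10*4.62^i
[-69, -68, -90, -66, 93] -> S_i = Random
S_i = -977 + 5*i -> [-977, -972, -967, -962, -957]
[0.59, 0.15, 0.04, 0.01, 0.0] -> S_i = 0.59*0.25^i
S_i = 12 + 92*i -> [12, 104, 196, 288, 380]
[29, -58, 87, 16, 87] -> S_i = Random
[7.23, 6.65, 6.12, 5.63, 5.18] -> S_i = 7.23*0.92^i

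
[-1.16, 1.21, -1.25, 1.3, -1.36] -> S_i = -1.16*(-1.04)^i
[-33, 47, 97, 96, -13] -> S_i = Random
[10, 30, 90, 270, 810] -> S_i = 10*3^i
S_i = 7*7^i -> [7, 49, 343, 2401, 16807]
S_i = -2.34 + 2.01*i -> [-2.34, -0.33, 1.68, 3.69, 5.7]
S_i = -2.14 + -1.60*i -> [-2.14, -3.74, -5.34, -6.94, -8.54]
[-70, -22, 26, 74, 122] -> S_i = -70 + 48*i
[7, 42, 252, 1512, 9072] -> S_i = 7*6^i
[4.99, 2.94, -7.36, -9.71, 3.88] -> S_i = Random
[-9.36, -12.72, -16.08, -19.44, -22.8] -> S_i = -9.36 + -3.36*i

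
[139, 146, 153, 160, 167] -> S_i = 139 + 7*i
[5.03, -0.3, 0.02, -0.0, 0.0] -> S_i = 5.03*(-0.06)^i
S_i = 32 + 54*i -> [32, 86, 140, 194, 248]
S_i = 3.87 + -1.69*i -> [3.87, 2.18, 0.49, -1.2, -2.89]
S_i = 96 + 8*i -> [96, 104, 112, 120, 128]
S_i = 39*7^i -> [39, 273, 1911, 13377, 93639]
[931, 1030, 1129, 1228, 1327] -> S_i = 931 + 99*i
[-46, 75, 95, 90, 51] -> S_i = Random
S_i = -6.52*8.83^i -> [-6.52, -57.57, -508.36, -4488.79, -39636.05]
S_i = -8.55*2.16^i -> [-8.55, -18.47, -39.89, -86.16, -186.11]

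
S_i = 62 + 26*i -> [62, 88, 114, 140, 166]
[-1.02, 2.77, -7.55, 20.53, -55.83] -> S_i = -1.02*(-2.72)^i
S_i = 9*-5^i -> [9, -45, 225, -1125, 5625]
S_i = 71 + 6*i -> [71, 77, 83, 89, 95]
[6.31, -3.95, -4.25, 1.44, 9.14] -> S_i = Random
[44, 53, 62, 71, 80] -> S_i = 44 + 9*i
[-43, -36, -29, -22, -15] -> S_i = -43 + 7*i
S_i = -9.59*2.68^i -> [-9.59, -25.7, -68.88, -184.6, -494.72]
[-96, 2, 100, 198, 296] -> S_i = -96 + 98*i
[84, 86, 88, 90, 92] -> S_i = 84 + 2*i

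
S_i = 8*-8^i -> [8, -64, 512, -4096, 32768]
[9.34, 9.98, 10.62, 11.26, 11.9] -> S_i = 9.34 + 0.64*i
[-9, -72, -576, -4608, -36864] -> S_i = -9*8^i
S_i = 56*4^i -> [56, 224, 896, 3584, 14336]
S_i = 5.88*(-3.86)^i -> [5.88, -22.7, 87.61, -338.17, 1305.35]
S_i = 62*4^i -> [62, 248, 992, 3968, 15872]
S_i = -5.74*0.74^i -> [-5.74, -4.25, -3.14, -2.33, -1.72]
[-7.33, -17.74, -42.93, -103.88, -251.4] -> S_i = -7.33*2.42^i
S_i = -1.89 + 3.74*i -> [-1.89, 1.85, 5.59, 9.33, 13.07]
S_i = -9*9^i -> [-9, -81, -729, -6561, -59049]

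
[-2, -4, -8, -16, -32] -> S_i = -2*2^i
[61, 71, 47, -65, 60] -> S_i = Random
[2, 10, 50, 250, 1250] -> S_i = 2*5^i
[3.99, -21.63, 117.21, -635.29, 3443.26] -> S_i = 3.99*(-5.42)^i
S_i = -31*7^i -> [-31, -217, -1519, -10633, -74431]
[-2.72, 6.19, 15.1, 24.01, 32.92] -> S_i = -2.72 + 8.91*i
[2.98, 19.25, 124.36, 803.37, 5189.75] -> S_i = 2.98*6.46^i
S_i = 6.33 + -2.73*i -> [6.33, 3.6, 0.87, -1.86, -4.59]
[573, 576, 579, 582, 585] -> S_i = 573 + 3*i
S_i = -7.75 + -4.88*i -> [-7.75, -12.63, -17.51, -22.39, -27.27]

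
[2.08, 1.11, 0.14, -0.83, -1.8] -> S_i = 2.08 + -0.97*i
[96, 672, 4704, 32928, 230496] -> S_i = 96*7^i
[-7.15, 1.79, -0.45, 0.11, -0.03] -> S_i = -7.15*(-0.25)^i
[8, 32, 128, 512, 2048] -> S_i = 8*4^i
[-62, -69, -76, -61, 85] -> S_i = Random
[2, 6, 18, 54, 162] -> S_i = 2*3^i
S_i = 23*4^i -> [23, 92, 368, 1472, 5888]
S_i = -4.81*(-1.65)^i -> [-4.81, 7.94, -13.1, 21.61, -35.65]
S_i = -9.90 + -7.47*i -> [-9.9, -17.37, -24.84, -32.31, -39.78]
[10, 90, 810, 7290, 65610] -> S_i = 10*9^i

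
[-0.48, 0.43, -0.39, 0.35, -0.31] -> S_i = -0.48*(-0.90)^i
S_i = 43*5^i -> [43, 215, 1075, 5375, 26875]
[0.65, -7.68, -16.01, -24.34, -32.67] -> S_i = 0.65 + -8.33*i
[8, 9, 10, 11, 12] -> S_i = 8 + 1*i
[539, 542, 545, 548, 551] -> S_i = 539 + 3*i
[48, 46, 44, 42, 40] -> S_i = 48 + -2*i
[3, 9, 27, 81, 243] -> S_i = 3*3^i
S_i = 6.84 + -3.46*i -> [6.84, 3.38, -0.08, -3.54, -7.0]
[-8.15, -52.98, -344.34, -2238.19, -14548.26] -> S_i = -8.15*6.50^i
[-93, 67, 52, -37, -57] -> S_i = Random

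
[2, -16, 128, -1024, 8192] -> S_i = 2*-8^i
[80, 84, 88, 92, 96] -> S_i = 80 + 4*i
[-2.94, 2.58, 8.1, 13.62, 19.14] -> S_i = -2.94 + 5.52*i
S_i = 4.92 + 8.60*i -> [4.92, 13.52, 22.12, 30.72, 39.32]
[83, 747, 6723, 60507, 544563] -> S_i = 83*9^i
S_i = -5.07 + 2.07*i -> [-5.07, -3.0, -0.93, 1.14, 3.21]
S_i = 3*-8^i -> [3, -24, 192, -1536, 12288]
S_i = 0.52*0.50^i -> [0.52, 0.26, 0.13, 0.06, 0.03]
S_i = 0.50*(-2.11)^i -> [0.5, -1.06, 2.23, -4.7, 9.91]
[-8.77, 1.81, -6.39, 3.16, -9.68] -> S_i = Random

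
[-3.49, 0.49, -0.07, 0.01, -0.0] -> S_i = -3.49*(-0.14)^i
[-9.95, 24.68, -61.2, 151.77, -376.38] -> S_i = -9.95*(-2.48)^i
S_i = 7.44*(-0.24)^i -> [7.44, -1.79, 0.43, -0.1, 0.02]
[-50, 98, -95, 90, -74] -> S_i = Random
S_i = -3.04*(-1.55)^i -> [-3.04, 4.71, -7.3, 11.32, -17.55]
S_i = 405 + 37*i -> [405, 442, 479, 516, 553]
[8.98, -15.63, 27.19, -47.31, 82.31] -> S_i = 8.98*(-1.74)^i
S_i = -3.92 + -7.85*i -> [-3.92, -11.77, -19.62, -27.47, -35.32]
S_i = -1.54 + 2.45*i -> [-1.54, 0.91, 3.36, 5.81, 8.26]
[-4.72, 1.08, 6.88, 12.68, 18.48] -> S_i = -4.72 + 5.80*i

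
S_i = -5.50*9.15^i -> [-5.5, -50.32, -460.47, -4213.33, -38552.01]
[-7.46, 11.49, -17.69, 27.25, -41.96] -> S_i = -7.46*(-1.54)^i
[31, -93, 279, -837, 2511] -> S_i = 31*-3^i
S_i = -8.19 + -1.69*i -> [-8.19, -9.88, -11.57, -13.26, -14.95]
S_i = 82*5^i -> [82, 410, 2050, 10250, 51250]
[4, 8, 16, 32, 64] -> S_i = 4*2^i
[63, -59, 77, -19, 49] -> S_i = Random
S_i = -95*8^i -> [-95, -760, -6080, -48640, -389120]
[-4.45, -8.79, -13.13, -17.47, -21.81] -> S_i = -4.45 + -4.34*i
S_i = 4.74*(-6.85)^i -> [4.74, -32.47, 222.41, -1523.53, 10436.16]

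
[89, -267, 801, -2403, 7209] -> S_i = 89*-3^i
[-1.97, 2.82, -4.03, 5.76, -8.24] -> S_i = -1.97*(-1.43)^i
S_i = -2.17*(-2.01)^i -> [-2.17, 4.36, -8.77, 17.62, -35.42]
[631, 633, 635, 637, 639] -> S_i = 631 + 2*i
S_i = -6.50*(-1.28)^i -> [-6.5, 8.32, -10.65, 13.63, -17.45]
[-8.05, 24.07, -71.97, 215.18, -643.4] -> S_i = -8.05*(-2.99)^i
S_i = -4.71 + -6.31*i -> [-4.71, -11.02, -17.33, -23.64, -29.95]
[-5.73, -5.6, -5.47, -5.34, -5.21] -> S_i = -5.73 + 0.13*i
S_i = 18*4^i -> [18, 72, 288, 1152, 4608]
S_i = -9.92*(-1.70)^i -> [-9.92, 16.86, -28.67, 48.74, -82.85]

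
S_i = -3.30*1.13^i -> [-3.3, -3.73, -4.21, -4.76, -5.38]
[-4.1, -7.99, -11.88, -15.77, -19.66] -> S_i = -4.10 + -3.89*i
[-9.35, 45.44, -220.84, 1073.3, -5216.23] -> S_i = -9.35*(-4.86)^i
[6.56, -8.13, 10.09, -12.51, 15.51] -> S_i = 6.56*(-1.24)^i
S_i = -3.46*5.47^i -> [-3.46, -18.93, -103.53, -566.29, -3097.6]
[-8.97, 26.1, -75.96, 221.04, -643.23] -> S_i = -8.97*(-2.91)^i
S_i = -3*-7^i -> [-3, 21, -147, 1029, -7203]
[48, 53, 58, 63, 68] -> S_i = 48 + 5*i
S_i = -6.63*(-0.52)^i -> [-6.63, 3.45, -1.79, 0.93, -0.48]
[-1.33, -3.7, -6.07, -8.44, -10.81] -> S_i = -1.33 + -2.37*i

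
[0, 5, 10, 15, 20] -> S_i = 0 + 5*i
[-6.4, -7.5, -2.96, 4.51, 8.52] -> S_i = Random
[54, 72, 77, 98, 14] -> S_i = Random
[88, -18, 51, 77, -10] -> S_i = Random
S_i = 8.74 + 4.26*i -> [8.74, 13.0, 17.26, 21.52, 25.78]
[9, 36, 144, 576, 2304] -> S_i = 9*4^i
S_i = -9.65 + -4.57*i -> [-9.65, -14.22, -18.79, -23.36, -27.93]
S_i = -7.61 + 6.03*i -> [-7.61, -1.58, 4.45, 10.48, 16.51]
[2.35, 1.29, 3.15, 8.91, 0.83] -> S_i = Random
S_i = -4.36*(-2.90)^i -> [-4.36, 12.64, -36.67, 106.34, -308.37]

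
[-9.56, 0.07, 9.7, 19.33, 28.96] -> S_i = -9.56 + 9.63*i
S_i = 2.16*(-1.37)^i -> [2.16, -2.96, 4.05, -5.55, 7.61]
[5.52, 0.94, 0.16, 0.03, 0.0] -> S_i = 5.52*0.17^i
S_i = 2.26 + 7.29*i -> [2.26, 9.55, 16.84, 24.13, 31.42]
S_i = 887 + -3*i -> [887, 884, 881, 878, 875]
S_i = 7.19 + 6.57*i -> [7.19, 13.76, 20.33, 26.9, 33.47]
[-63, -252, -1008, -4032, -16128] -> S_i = -63*4^i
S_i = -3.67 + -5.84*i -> [-3.67, -9.51, -15.35, -21.19, -27.03]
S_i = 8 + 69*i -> [8, 77, 146, 215, 284]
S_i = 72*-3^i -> [72, -216, 648, -1944, 5832]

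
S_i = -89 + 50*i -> [-89, -39, 11, 61, 111]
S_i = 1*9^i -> [1, 9, 81, 729, 6561]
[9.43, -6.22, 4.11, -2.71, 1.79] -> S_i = 9.43*(-0.66)^i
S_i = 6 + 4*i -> [6, 10, 14, 18, 22]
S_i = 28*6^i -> [28, 168, 1008, 6048, 36288]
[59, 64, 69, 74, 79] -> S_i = 59 + 5*i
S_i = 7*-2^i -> [7, -14, 28, -56, 112]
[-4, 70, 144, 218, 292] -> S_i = -4 + 74*i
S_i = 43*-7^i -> [43, -301, 2107, -14749, 103243]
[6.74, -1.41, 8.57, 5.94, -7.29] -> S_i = Random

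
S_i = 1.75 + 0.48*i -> [1.75, 2.23, 2.71, 3.19, 3.67]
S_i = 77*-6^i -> [77, -462, 2772, -16632, 99792]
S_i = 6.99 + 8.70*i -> [6.99, 15.69, 24.39, 33.09, 41.79]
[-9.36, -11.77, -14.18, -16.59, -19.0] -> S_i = -9.36 + -2.41*i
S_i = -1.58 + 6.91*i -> [-1.58, 5.33, 12.24, 19.15, 26.06]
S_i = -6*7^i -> [-6, -42, -294, -2058, -14406]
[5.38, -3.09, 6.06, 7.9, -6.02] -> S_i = Random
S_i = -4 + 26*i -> [-4, 22, 48, 74, 100]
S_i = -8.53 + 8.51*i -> [-8.53, -0.02, 8.49, 17.0, 25.51]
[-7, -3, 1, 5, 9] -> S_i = -7 + 4*i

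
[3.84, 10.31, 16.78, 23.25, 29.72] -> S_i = 3.84 + 6.47*i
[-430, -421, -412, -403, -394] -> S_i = -430 + 9*i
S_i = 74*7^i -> [74, 518, 3626, 25382, 177674]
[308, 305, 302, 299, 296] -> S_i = 308 + -3*i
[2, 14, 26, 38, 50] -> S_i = 2 + 12*i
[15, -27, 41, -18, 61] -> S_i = Random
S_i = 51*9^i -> [51, 459, 4131, 37179, 334611]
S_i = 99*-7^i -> [99, -693, 4851, -33957, 237699]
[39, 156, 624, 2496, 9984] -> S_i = 39*4^i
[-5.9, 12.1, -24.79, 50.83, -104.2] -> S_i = -5.90*(-2.05)^i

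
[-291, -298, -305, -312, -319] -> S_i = -291 + -7*i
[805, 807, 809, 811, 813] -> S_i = 805 + 2*i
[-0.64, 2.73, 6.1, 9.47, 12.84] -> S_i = -0.64 + 3.37*i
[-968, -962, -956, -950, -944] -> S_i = -968 + 6*i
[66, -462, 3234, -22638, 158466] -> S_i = 66*-7^i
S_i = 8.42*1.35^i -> [8.42, 11.37, 15.35, 20.72, 27.97]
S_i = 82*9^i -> [82, 738, 6642, 59778, 538002]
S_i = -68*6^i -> [-68, -408, -2448, -14688, -88128]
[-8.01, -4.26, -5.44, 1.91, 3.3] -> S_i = Random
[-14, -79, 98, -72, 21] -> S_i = Random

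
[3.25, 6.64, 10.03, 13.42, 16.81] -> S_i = 3.25 + 3.39*i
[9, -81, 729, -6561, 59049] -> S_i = 9*-9^i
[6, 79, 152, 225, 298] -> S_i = 6 + 73*i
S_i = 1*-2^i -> [1, -2, 4, -8, 16]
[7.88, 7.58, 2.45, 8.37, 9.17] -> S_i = Random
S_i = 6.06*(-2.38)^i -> [6.06, -14.42, 34.33, -81.7, 194.44]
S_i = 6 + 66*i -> [6, 72, 138, 204, 270]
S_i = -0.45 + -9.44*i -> [-0.45, -9.89, -19.33, -28.77, -38.21]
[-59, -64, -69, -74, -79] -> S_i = -59 + -5*i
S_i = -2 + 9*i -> [-2, 7, 16, 25, 34]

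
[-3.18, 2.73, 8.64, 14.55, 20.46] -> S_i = -3.18 + 5.91*i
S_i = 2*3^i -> [2, 6, 18, 54, 162]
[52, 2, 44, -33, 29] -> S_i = Random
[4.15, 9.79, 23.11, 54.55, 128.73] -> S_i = 4.15*2.36^i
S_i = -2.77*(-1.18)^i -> [-2.77, 3.27, -3.86, 4.55, -5.37]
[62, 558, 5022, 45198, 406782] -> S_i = 62*9^i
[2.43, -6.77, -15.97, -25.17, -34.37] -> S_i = 2.43 + -9.20*i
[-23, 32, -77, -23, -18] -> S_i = Random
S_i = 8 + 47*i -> [8, 55, 102, 149, 196]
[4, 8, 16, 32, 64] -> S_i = 4*2^i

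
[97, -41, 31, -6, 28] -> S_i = Random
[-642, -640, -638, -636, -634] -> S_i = -642 + 2*i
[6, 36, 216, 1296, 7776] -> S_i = 6*6^i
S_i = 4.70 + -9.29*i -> [4.7, -4.59, -13.88, -23.17, -32.46]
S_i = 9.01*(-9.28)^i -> [9.01, -83.61, 775.93, -7200.6, 66821.57]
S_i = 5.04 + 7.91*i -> [5.04, 12.95, 20.86, 28.77, 36.68]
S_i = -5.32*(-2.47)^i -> [-5.32, 13.14, -32.46, 80.17, -198.02]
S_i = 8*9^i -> [8, 72, 648, 5832, 52488]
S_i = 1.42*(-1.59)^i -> [1.42, -2.26, 3.59, -5.71, 9.08]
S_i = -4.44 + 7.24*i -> [-4.44, 2.8, 10.04, 17.28, 24.52]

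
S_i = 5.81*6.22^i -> [5.81, 36.14, 224.78, 1398.13, 8696.36]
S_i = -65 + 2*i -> [-65, -63, -61, -59, -57]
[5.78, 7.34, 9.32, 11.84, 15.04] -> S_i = 5.78*1.27^i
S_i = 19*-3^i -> [19, -57, 171, -513, 1539]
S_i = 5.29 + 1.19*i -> [5.29, 6.48, 7.67, 8.86, 10.05]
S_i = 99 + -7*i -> [99, 92, 85, 78, 71]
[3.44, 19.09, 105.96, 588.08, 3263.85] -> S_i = 3.44*5.55^i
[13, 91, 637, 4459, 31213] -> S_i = 13*7^i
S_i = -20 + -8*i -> [-20, -28, -36, -44, -52]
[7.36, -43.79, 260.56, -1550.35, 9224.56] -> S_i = 7.36*(-5.95)^i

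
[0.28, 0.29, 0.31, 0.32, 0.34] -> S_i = 0.28*1.05^i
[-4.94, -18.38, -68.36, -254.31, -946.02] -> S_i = -4.94*3.72^i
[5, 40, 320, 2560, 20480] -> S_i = 5*8^i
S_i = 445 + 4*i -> [445, 449, 453, 457, 461]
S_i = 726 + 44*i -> [726, 770, 814, 858, 902]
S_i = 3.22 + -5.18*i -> [3.22, -1.96, -7.14, -12.32, -17.5]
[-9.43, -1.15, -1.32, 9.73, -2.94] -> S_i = Random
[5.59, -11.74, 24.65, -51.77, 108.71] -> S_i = 5.59*(-2.10)^i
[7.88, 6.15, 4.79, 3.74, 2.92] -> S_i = 7.88*0.78^i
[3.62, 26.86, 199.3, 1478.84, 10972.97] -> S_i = 3.62*7.42^i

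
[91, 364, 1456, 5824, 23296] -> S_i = 91*4^i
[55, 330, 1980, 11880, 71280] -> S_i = 55*6^i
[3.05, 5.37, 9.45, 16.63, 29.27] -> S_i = 3.05*1.76^i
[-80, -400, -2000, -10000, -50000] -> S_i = -80*5^i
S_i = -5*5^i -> [-5, -25, -125, -625, -3125]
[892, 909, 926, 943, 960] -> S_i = 892 + 17*i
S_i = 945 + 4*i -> [945, 949, 953, 957, 961]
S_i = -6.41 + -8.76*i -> [-6.41, -15.17, -23.93, -32.69, -41.45]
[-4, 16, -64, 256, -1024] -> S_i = -4*-4^i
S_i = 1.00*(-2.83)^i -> [1.0, -2.83, 8.01, -22.67, 64.14]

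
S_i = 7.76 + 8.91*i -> [7.76, 16.67, 25.58, 34.49, 43.4]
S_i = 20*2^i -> [20, 40, 80, 160, 320]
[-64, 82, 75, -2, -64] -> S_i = Random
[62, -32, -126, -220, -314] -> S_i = 62 + -94*i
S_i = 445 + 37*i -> [445, 482, 519, 556, 593]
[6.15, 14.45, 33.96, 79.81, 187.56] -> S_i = 6.15*2.35^i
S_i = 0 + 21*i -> [0, 21, 42, 63, 84]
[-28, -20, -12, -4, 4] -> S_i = -28 + 8*i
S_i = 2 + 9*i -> [2, 11, 20, 29, 38]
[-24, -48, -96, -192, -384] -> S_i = -24*2^i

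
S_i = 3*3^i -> [3, 9, 27, 81, 243]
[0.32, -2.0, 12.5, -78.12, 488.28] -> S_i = 0.32*(-6.25)^i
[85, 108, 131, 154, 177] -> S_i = 85 + 23*i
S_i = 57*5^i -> [57, 285, 1425, 7125, 35625]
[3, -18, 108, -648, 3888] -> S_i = 3*-6^i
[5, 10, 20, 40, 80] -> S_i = 5*2^i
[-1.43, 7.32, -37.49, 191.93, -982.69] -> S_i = -1.43*(-5.12)^i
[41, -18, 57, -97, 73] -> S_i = Random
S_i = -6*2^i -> [-6, -12, -24, -48, -96]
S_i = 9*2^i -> [9, 18, 36, 72, 144]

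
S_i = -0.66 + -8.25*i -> [-0.66, -8.91, -17.16, -25.41, -33.66]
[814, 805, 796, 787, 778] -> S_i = 814 + -9*i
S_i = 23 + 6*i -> [23, 29, 35, 41, 47]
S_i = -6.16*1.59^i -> [-6.16, -9.79, -15.57, -24.76, -39.37]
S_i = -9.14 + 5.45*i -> [-9.14, -3.69, 1.76, 7.21, 12.66]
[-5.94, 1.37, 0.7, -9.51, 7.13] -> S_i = Random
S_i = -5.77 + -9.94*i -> [-5.77, -15.71, -25.65, -35.59, -45.53]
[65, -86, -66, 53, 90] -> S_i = Random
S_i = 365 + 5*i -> [365, 370, 375, 380, 385]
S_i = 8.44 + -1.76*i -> [8.44, 6.68, 4.92, 3.16, 1.4]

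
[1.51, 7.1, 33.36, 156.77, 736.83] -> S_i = 1.51*4.70^i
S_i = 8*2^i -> [8, 16, 32, 64, 128]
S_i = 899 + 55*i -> [899, 954, 1009, 1064, 1119]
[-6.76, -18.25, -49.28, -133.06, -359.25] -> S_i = -6.76*2.70^i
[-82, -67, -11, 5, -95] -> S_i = Random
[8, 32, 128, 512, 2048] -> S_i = 8*4^i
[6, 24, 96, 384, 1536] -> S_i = 6*4^i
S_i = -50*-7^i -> [-50, 350, -2450, 17150, -120050]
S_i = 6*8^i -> [6, 48, 384, 3072, 24576]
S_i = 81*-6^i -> [81, -486, 2916, -17496, 104976]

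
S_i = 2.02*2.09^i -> [2.02, 4.22, 8.82, 18.44, 38.54]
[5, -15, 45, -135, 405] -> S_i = 5*-3^i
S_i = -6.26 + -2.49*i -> [-6.26, -8.75, -11.24, -13.73, -16.22]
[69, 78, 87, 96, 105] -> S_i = 69 + 9*i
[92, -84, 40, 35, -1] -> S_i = Random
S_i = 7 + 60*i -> [7, 67, 127, 187, 247]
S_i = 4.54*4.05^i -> [4.54, 18.39, 74.47, 301.59, 1221.45]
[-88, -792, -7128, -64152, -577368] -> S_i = -88*9^i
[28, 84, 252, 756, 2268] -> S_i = 28*3^i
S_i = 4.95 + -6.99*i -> [4.95, -2.04, -9.03, -16.02, -23.01]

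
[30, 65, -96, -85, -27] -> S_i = Random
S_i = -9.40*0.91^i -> [-9.4, -8.55, -7.78, -7.08, -6.45]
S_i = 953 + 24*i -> [953, 977, 1001, 1025, 1049]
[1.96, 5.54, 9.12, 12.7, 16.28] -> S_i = 1.96 + 3.58*i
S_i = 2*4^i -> [2, 8, 32, 128, 512]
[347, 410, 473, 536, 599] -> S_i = 347 + 63*i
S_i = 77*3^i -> [77, 231, 693, 2079, 6237]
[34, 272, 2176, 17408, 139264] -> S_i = 34*8^i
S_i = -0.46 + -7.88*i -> [-0.46, -8.34, -16.22, -24.1, -31.98]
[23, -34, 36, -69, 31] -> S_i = Random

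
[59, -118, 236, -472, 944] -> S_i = 59*-2^i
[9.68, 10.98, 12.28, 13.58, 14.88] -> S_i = 9.68 + 1.30*i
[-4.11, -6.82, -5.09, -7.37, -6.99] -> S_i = Random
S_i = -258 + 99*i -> [-258, -159, -60, 39, 138]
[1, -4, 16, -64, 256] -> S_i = 1*-4^i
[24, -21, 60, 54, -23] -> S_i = Random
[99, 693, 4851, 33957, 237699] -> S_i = 99*7^i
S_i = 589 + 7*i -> [589, 596, 603, 610, 617]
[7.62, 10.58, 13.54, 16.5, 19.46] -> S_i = 7.62 + 2.96*i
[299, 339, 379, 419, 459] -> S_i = 299 + 40*i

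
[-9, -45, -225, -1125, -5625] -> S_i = -9*5^i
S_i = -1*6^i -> [-1, -6, -36, -216, -1296]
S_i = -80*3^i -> [-80, -240, -720, -2160, -6480]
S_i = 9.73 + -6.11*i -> [9.73, 3.62, -2.49, -8.6, -14.71]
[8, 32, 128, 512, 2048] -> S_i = 8*4^i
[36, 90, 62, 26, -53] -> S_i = Random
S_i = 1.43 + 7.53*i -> [1.43, 8.96, 16.49, 24.02, 31.55]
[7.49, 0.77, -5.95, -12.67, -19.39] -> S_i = 7.49 + -6.72*i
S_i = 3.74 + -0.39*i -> [3.74, 3.35, 2.96, 2.57, 2.18]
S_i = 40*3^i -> [40, 120, 360, 1080, 3240]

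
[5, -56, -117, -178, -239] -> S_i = 5 + -61*i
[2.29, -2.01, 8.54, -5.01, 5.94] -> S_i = Random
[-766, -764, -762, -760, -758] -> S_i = -766 + 2*i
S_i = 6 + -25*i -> [6, -19, -44, -69, -94]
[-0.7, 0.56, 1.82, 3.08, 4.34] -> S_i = -0.70 + 1.26*i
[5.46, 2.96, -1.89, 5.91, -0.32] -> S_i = Random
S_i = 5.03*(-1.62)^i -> [5.03, -8.15, 13.2, -21.39, 34.64]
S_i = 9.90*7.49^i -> [9.9, 74.15, 555.39, 4159.88, 31157.49]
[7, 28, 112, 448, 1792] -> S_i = 7*4^i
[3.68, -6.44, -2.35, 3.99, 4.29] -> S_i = Random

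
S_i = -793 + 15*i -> [-793, -778, -763, -748, -733]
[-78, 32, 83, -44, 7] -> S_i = Random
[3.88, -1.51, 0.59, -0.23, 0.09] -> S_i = 3.88*(-0.39)^i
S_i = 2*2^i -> [2, 4, 8, 16, 32]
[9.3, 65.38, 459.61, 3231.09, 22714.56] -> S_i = 9.30*7.03^i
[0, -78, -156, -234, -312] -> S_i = 0 + -78*i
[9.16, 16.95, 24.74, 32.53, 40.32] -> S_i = 9.16 + 7.79*i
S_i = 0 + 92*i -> [0, 92, 184, 276, 368]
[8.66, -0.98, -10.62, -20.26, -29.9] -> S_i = 8.66 + -9.64*i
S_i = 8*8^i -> [8, 64, 512, 4096, 32768]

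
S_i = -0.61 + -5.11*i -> [-0.61, -5.72, -10.83, -15.94, -21.05]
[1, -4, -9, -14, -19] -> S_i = 1 + -5*i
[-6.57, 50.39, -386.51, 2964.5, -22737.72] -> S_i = -6.57*(-7.67)^i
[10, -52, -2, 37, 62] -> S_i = Random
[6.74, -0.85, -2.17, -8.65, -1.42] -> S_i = Random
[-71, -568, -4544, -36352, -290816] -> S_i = -71*8^i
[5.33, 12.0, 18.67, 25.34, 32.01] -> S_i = 5.33 + 6.67*i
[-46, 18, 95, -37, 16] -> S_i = Random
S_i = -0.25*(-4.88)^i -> [-0.25, 1.22, -5.95, 29.05, -141.78]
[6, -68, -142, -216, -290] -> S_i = 6 + -74*i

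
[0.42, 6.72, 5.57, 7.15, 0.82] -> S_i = Random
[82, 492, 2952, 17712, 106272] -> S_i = 82*6^i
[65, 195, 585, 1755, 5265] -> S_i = 65*3^i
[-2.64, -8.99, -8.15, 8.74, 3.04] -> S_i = Random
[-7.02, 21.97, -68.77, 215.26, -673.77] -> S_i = -7.02*(-3.13)^i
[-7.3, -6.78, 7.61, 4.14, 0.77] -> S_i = Random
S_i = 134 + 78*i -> [134, 212, 290, 368, 446]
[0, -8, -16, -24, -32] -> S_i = 0 + -8*i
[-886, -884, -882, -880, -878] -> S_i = -886 + 2*i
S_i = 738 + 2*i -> [738, 740, 742, 744, 746]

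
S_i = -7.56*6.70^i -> [-7.56, -50.65, -339.37, -2273.77, -15234.25]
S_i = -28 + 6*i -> [-28, -22, -16, -10, -4]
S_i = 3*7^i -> [3, 21, 147, 1029, 7203]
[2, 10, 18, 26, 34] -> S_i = 2 + 8*i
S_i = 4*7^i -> [4, 28, 196, 1372, 9604]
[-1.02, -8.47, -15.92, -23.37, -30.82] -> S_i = -1.02 + -7.45*i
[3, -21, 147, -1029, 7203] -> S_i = 3*-7^i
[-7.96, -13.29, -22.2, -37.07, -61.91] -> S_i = -7.96*1.67^i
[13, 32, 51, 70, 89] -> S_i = 13 + 19*i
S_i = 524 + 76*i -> [524, 600, 676, 752, 828]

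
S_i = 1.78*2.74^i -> [1.78, 4.88, 13.36, 36.62, 100.33]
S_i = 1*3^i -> [1, 3, 9, 27, 81]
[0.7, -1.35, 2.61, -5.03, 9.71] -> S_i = 0.70*(-1.93)^i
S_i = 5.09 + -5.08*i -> [5.09, 0.01, -5.07, -10.15, -15.23]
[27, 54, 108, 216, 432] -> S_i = 27*2^i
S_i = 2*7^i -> [2, 14, 98, 686, 4802]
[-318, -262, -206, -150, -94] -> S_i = -318 + 56*i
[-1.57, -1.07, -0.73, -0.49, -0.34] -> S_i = -1.57*0.68^i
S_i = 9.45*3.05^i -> [9.45, 28.82, 87.91, 268.12, 817.77]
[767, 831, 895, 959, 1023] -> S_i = 767 + 64*i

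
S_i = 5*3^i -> [5, 15, 45, 135, 405]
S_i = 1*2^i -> [1, 2, 4, 8, 16]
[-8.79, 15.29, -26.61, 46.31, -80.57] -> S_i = -8.79*(-1.74)^i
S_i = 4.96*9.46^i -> [4.96, 46.92, 443.88, 4199.09, 39723.38]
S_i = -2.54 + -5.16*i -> [-2.54, -7.7, -12.86, -18.02, -23.18]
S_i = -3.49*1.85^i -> [-3.49, -6.46, -11.94, -22.1, -40.88]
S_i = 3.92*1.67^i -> [3.92, 6.55, 10.93, 18.26, 30.49]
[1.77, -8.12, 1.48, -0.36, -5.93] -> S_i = Random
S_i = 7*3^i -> [7, 21, 63, 189, 567]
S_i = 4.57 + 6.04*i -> [4.57, 10.61, 16.65, 22.69, 28.73]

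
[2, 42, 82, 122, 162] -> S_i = 2 + 40*i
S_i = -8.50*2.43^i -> [-8.5, -20.66, -50.19, -121.97, -296.38]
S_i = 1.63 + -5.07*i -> [1.63, -3.44, -8.51, -13.58, -18.65]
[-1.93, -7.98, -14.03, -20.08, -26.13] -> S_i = -1.93 + -6.05*i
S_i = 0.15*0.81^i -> [0.15, 0.12, 0.1, 0.08, 0.06]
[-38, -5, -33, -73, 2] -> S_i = Random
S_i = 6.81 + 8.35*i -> [6.81, 15.16, 23.51, 31.86, 40.21]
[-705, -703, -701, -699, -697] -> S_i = -705 + 2*i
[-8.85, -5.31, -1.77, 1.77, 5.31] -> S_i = -8.85 + 3.54*i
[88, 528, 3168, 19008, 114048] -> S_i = 88*6^i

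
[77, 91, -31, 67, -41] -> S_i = Random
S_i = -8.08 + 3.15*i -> [-8.08, -4.93, -1.78, 1.37, 4.52]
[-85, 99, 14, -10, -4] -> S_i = Random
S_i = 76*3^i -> [76, 228, 684, 2052, 6156]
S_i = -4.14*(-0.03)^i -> [-4.14, 0.12, -0.0, 0.0, -0.0]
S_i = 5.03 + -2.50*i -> [5.03, 2.53, 0.03, -2.47, -4.97]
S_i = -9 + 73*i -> [-9, 64, 137, 210, 283]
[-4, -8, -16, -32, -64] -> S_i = -4*2^i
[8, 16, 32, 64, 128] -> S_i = 8*2^i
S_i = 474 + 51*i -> [474, 525, 576, 627, 678]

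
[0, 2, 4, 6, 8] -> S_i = 0 + 2*i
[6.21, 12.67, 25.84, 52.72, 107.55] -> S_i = 6.21*2.04^i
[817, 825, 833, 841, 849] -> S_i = 817 + 8*i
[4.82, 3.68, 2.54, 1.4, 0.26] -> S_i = 4.82 + -1.14*i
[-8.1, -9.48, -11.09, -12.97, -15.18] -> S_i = -8.10*1.17^i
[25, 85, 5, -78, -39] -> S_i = Random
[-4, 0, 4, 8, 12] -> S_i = -4 + 4*i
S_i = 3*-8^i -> [3, -24, 192, -1536, 12288]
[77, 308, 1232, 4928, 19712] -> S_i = 77*4^i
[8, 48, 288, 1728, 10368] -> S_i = 8*6^i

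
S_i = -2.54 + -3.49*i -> [-2.54, -6.03, -9.52, -13.01, -16.5]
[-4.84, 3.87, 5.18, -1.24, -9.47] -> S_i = Random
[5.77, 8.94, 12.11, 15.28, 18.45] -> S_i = 5.77 + 3.17*i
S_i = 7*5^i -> [7, 35, 175, 875, 4375]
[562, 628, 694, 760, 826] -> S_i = 562 + 66*i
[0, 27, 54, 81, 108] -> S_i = 0 + 27*i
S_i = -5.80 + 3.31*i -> [-5.8, -2.49, 0.82, 4.13, 7.44]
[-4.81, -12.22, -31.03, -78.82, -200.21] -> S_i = -4.81*2.54^i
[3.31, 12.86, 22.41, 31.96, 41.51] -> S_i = 3.31 + 9.55*i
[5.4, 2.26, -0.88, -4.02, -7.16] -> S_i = 5.40 + -3.14*i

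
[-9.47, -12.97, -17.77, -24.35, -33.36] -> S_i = -9.47*1.37^i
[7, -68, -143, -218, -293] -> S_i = 7 + -75*i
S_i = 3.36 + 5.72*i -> [3.36, 9.08, 14.8, 20.52, 26.24]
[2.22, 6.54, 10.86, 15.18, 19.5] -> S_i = 2.22 + 4.32*i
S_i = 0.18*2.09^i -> [0.18, 0.38, 0.79, 1.64, 3.43]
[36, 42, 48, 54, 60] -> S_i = 36 + 6*i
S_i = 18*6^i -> [18, 108, 648, 3888, 23328]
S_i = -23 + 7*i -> [-23, -16, -9, -2, 5]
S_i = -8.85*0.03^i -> [-8.85, -0.27, -0.01, -0.0, -0.0]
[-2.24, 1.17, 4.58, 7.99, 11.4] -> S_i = -2.24 + 3.41*i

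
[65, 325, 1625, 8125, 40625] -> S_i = 65*5^i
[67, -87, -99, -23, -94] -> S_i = Random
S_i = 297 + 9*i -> [297, 306, 315, 324, 333]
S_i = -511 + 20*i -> [-511, -491, -471, -451, -431]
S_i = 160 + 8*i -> [160, 168, 176, 184, 192]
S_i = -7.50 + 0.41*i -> [-7.5, -7.09, -6.68, -6.27, -5.86]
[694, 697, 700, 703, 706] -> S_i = 694 + 3*i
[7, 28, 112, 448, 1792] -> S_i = 7*4^i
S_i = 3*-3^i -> [3, -9, 27, -81, 243]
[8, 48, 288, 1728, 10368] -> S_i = 8*6^i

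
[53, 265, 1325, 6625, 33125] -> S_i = 53*5^i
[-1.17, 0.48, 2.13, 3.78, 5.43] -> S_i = -1.17 + 1.65*i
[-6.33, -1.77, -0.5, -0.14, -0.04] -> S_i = -6.33*0.28^i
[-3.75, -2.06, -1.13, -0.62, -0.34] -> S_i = -3.75*0.55^i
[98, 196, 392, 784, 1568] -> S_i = 98*2^i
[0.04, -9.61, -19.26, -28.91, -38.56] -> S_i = 0.04 + -9.65*i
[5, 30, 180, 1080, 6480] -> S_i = 5*6^i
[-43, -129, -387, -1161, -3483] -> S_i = -43*3^i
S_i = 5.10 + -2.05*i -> [5.1, 3.05, 1.0, -1.05, -3.1]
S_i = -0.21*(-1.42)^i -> [-0.21, 0.3, -0.42, 0.6, -0.85]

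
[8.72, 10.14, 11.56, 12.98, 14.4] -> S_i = 8.72 + 1.42*i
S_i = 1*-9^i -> [1, -9, 81, -729, 6561]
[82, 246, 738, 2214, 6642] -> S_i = 82*3^i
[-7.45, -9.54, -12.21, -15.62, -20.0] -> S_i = -7.45*1.28^i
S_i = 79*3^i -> [79, 237, 711, 2133, 6399]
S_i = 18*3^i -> [18, 54, 162, 486, 1458]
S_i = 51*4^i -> [51, 204, 816, 3264, 13056]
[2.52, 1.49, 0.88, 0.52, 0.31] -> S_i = 2.52*0.59^i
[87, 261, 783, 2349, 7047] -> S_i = 87*3^i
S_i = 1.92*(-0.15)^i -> [1.92, -0.29, 0.04, -0.01, 0.0]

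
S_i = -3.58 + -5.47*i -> [-3.58, -9.05, -14.52, -19.99, -25.46]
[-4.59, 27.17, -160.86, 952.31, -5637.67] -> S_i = -4.59*(-5.92)^i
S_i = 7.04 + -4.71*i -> [7.04, 2.33, -2.38, -7.09, -11.8]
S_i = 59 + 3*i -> [59, 62, 65, 68, 71]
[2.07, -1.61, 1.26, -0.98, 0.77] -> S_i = 2.07*(-0.78)^i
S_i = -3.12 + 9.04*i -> [-3.12, 5.92, 14.96, 24.0, 33.04]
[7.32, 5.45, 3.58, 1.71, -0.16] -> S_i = 7.32 + -1.87*i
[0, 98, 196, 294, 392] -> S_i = 0 + 98*i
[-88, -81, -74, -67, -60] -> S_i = -88 + 7*i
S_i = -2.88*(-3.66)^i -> [-2.88, 10.54, -38.58, 141.2, -516.79]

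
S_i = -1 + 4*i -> [-1, 3, 7, 11, 15]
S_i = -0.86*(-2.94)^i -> [-0.86, 2.53, -7.43, 21.85, -64.25]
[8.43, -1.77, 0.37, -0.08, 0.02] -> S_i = 8.43*(-0.21)^i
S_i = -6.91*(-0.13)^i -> [-6.91, 0.9, -0.12, 0.02, -0.0]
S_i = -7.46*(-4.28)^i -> [-7.46, 31.93, -136.66, 584.88, -2503.31]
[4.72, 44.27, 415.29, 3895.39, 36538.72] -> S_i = 4.72*9.38^i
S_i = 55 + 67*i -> [55, 122, 189, 256, 323]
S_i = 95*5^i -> [95, 475, 2375, 11875, 59375]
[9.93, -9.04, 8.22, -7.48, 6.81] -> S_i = 9.93*(-0.91)^i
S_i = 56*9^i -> [56, 504, 4536, 40824, 367416]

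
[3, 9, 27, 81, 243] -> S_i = 3*3^i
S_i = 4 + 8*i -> [4, 12, 20, 28, 36]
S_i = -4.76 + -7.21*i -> [-4.76, -11.97, -19.18, -26.39, -33.6]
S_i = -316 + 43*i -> [-316, -273, -230, -187, -144]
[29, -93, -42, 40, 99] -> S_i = Random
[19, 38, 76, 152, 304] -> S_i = 19*2^i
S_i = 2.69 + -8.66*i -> [2.69, -5.97, -14.63, -23.29, -31.95]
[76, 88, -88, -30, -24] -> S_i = Random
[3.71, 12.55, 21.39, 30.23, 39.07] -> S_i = 3.71 + 8.84*i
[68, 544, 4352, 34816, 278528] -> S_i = 68*8^i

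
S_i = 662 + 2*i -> [662, 664, 666, 668, 670]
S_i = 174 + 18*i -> [174, 192, 210, 228, 246]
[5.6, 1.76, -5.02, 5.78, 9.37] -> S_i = Random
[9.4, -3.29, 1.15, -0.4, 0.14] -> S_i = 9.40*(-0.35)^i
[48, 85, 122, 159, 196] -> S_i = 48 + 37*i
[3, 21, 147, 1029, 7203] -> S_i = 3*7^i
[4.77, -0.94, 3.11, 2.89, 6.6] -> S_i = Random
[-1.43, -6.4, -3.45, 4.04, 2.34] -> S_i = Random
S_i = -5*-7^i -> [-5, 35, -245, 1715, -12005]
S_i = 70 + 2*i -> [70, 72, 74, 76, 78]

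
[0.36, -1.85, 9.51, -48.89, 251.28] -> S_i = 0.36*(-5.14)^i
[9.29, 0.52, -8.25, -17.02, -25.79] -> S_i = 9.29 + -8.77*i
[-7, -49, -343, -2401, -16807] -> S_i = -7*7^i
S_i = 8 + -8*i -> [8, 0, -8, -16, -24]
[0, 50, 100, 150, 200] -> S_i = 0 + 50*i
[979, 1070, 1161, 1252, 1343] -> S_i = 979 + 91*i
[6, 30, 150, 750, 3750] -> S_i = 6*5^i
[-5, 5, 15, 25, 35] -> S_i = -5 + 10*i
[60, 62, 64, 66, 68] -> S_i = 60 + 2*i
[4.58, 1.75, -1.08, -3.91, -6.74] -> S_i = 4.58 + -2.83*i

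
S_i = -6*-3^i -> [-6, 18, -54, 162, -486]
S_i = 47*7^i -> [47, 329, 2303, 16121, 112847]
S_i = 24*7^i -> [24, 168, 1176, 8232, 57624]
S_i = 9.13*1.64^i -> [9.13, 14.97, 24.56, 40.27, 66.05]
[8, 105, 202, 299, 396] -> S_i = 8 + 97*i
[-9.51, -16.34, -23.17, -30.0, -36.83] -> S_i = -9.51 + -6.83*i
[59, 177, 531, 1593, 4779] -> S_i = 59*3^i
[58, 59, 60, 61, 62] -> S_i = 58 + 1*i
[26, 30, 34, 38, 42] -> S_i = 26 + 4*i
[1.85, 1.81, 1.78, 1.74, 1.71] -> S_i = 1.85*0.98^i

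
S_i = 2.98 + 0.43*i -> [2.98, 3.41, 3.84, 4.27, 4.7]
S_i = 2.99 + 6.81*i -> [2.99, 9.8, 16.61, 23.42, 30.23]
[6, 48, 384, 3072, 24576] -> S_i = 6*8^i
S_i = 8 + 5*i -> [8, 13, 18, 23, 28]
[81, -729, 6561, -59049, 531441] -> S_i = 81*-9^i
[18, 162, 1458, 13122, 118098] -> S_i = 18*9^i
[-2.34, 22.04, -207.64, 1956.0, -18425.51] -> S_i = -2.34*(-9.42)^i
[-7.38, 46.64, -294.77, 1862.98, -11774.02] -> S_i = -7.38*(-6.32)^i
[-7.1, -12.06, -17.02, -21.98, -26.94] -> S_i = -7.10 + -4.96*i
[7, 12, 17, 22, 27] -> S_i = 7 + 5*i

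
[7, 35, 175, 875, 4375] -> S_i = 7*5^i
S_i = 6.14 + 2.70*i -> [6.14, 8.84, 11.54, 14.24, 16.94]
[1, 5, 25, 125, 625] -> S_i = 1*5^i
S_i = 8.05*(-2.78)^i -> [8.05, -22.38, 62.21, -172.95, 480.81]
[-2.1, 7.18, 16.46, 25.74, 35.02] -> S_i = -2.10 + 9.28*i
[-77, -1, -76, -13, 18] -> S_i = Random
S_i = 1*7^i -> [1, 7, 49, 343, 2401]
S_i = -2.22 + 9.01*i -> [-2.22, 6.79, 15.8, 24.81, 33.82]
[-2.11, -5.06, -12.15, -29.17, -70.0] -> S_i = -2.11*2.40^i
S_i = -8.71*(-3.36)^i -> [-8.71, 29.27, -98.33, 330.4, -1110.13]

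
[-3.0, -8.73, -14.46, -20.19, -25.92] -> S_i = -3.00 + -5.73*i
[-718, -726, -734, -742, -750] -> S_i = -718 + -8*i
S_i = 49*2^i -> [49, 98, 196, 392, 784]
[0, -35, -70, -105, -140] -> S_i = 0 + -35*i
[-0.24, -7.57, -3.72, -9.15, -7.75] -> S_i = Random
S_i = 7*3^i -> [7, 21, 63, 189, 567]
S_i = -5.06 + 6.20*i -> [-5.06, 1.14, 7.34, 13.54, 19.74]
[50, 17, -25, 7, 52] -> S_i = Random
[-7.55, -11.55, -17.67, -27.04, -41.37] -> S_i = -7.55*1.53^i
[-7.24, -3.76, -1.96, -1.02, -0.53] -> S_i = -7.24*0.52^i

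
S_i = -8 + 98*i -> [-8, 90, 188, 286, 384]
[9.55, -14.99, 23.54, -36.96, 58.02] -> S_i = 9.55*(-1.57)^i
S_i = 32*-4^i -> [32, -128, 512, -2048, 8192]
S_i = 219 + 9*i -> [219, 228, 237, 246, 255]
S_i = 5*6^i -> [5, 30, 180, 1080, 6480]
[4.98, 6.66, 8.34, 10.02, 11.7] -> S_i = 4.98 + 1.68*i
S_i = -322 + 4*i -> [-322, -318, -314, -310, -306]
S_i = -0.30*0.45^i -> [-0.3, -0.14, -0.06, -0.03, -0.01]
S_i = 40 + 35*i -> [40, 75, 110, 145, 180]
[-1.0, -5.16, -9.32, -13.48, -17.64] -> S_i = -1.00 + -4.16*i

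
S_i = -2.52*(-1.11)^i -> [-2.52, 2.8, -3.1, 3.45, -3.83]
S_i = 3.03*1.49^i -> [3.03, 4.51, 6.73, 10.02, 14.93]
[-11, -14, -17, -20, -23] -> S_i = -11 + -3*i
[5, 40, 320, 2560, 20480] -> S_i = 5*8^i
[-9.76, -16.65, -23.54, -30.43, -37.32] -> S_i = -9.76 + -6.89*i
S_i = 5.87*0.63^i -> [5.87, 3.7, 2.33, 1.47, 0.92]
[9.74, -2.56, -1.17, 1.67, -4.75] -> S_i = Random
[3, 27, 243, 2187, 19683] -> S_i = 3*9^i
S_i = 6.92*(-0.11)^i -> [6.92, -0.76, 0.08, -0.01, 0.0]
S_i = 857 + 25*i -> [857, 882, 907, 932, 957]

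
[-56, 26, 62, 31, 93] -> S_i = Random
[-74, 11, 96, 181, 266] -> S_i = -74 + 85*i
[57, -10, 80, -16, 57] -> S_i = Random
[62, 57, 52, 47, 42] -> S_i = 62 + -5*i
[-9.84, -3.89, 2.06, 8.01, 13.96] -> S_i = -9.84 + 5.95*i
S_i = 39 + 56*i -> [39, 95, 151, 207, 263]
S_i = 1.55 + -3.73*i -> [1.55, -2.18, -5.91, -9.64, -13.37]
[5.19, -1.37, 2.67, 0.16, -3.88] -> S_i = Random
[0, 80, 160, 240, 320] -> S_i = 0 + 80*i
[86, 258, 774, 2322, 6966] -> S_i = 86*3^i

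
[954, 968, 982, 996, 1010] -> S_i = 954 + 14*i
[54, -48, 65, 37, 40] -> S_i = Random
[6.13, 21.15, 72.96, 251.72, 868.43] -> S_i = 6.13*3.45^i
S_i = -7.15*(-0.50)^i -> [-7.15, 3.58, -1.79, 0.89, -0.45]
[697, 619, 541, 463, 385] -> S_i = 697 + -78*i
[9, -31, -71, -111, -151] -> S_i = 9 + -40*i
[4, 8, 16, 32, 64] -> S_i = 4*2^i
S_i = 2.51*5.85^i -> [2.51, 14.68, 85.9, 502.51, 2939.66]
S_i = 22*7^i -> [22, 154, 1078, 7546, 52822]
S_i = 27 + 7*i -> [27, 34, 41, 48, 55]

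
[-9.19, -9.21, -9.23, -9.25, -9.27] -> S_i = -9.19 + -0.02*i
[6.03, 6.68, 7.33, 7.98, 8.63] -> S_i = 6.03 + 0.65*i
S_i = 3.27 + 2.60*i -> [3.27, 5.87, 8.47, 11.07, 13.67]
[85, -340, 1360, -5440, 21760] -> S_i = 85*-4^i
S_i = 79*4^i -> [79, 316, 1264, 5056, 20224]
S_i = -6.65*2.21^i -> [-6.65, -14.7, -32.48, -71.78, -158.63]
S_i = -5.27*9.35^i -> [-5.27, -49.27, -460.72, -4307.7, -40276.99]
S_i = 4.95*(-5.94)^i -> [4.95, -29.4, 174.65, -1037.44, 6162.42]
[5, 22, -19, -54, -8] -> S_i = Random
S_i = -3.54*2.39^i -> [-3.54, -8.46, -20.22, -48.33, -115.5]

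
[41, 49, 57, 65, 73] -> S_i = 41 + 8*i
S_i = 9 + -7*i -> [9, 2, -5, -12, -19]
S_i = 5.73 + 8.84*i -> [5.73, 14.57, 23.41, 32.25, 41.09]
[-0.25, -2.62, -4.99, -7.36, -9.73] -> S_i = -0.25 + -2.37*i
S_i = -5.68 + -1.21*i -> [-5.68, -6.89, -8.1, -9.31, -10.52]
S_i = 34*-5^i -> [34, -170, 850, -4250, 21250]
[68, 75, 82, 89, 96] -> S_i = 68 + 7*i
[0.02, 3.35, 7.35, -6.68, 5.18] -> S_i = Random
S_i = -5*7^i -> [-5, -35, -245, -1715, -12005]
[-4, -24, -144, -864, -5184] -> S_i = -4*6^i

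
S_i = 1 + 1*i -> [1, 2, 3, 4, 5]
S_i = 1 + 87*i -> [1, 88, 175, 262, 349]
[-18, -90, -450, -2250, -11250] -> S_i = -18*5^i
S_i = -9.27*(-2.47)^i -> [-9.27, 22.9, -56.56, 139.69, -345.04]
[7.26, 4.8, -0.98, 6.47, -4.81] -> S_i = Random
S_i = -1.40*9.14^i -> [-1.4, -12.8, -116.96, -1068.97, -9770.41]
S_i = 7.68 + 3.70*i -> [7.68, 11.38, 15.08, 18.78, 22.48]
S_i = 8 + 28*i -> [8, 36, 64, 92, 120]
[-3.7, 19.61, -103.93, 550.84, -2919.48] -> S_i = -3.70*(-5.30)^i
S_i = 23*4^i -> [23, 92, 368, 1472, 5888]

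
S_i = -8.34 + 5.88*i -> [-8.34, -2.46, 3.42, 9.3, 15.18]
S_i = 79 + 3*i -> [79, 82, 85, 88, 91]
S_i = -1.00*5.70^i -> [-1.0, -5.7, -32.49, -185.19, -1055.6]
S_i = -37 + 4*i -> [-37, -33, -29, -25, -21]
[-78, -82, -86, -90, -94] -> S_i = -78 + -4*i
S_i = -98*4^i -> [-98, -392, -1568, -6272, -25088]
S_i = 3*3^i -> [3, 9, 27, 81, 243]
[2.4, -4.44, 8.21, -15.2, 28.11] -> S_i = 2.40*(-1.85)^i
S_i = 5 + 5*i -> [5, 10, 15, 20, 25]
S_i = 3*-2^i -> [3, -6, 12, -24, 48]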